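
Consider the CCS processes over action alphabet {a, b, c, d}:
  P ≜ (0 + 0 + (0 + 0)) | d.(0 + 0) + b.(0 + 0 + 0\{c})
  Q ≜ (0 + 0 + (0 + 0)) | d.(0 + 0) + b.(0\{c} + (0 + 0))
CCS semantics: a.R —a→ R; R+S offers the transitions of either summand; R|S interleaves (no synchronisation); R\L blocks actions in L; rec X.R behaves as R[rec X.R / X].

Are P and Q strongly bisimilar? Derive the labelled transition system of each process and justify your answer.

Reachable graph of P (3 states):
  p0 = (0 + 0 + (0 + 0)) | d.(0 + 0) + b.(0 + 0 + 0\{c}) → ··b··> p1, ··d··> p2
  p1 = 0 + 0 + 0\{c} → deadlocked
  p2 = (0 + 0 + (0 + 0)) | (0 + 0) → deadlocked
Reachable graph of Q (3 states):
  q0 = (0 + 0 + (0 + 0)) | d.(0 + 0) + b.(0\{c} + (0 + 0)) → ··b··> q1, ··d··> q2
  q1 = 0\{c} + (0 + 0) → deadlocked
  q2 = (0 + 0 + (0 + 0)) | (0 + 0) → deadlocked
Bisimilarity quotient blocks:
  B0 = {p0, q0}
  B1 = {p1, p2, q1, q2}
p0 ∈ B0, q0 ∈ B0 → same block

P ~ Q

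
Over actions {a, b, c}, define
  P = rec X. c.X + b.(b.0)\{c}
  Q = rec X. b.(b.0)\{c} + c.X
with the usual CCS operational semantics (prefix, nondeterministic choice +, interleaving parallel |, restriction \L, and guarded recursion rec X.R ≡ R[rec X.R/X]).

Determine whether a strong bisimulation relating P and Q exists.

P ~ Q

Reachable graph of P (3 states):
  s0 = rec X. c.X + b.(b.0)\{c} | =b=> s1, =c=> s0
  s1 = (b.0)\{c} | =b=> s2
  s2 = 0\{c} | ·
Reachable graph of Q (3 states):
  t0 = rec X. b.(b.0)\{c} + c.X | =b=> t1, =c=> t0
  t1 = (b.0)\{c} | =b=> t2
  t2 = 0\{c} | ·
Partition-refinement fixed point:
  B0 = {s0, t0}
  B1 = {s1, t1}
  B2 = {s2, t2}
s0 ∈ B0, t0 ∈ B0 → same block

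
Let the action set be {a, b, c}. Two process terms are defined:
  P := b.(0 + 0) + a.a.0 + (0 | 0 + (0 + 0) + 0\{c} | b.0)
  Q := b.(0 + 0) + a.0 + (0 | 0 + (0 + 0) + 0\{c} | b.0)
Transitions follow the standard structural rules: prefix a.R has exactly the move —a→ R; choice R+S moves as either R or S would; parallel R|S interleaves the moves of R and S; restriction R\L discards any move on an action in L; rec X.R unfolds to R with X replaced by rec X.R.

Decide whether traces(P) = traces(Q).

NO — witness ⟨aa⟩

LTS(P): 5 reachable states
  m0 = b.(0 + 0) + a.a.0 + (0 | 0 + (0 + 0) + 0\{c} | b.0) :: —a→ m1, —b→ m2, —b→ m3
  m1 = a.0 :: —a→ m4
  m2 = 0 + 0 :: (no moves)
  m3 = 0\{c} | 0 :: (no moves)
  m4 = 0 :: (no moves)
LTS(Q): 4 reachable states
  n0 = b.(0 + 0) + a.0 + (0 | 0 + (0 + 0) + 0\{c} | b.0) :: —a→ n1, —b→ n2, —b→ n3
  n1 = 0 :: (no moves)
  n2 = 0 + 0 :: (no moves)
  n3 = 0\{c} | 0 :: (no moves)
Trace ⟨aa⟩ through P, begin at {m0}:
  [1] a ⇒ {m1}
  [2] a ⇒ {m4}
  P completes σ.
Trace ⟨aa⟩ through Q, begin at {n0}:
  [1] a ⇒ {n1}
  [2] a ⇒ ∅  — Q cannot continue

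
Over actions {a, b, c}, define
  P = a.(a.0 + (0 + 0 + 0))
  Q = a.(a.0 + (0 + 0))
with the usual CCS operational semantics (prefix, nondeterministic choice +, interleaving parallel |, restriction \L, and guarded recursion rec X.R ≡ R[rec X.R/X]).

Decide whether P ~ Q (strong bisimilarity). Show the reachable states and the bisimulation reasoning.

P ~ Q

P's transition system — 3 states:
  m0 = a.(a.0 + (0 + 0 + 0)) has moves --a--▸ m1
  m1 = a.0 + (0 + 0 + 0) has moves --a--▸ m2
  m2 = 0 has moves ∅
Q's transition system — 3 states:
  n0 = a.(a.0 + (0 + 0)) has moves --a--▸ n1
  n1 = a.0 + (0 + 0) has moves --a--▸ n2
  n2 = 0 has moves ∅
Coarsest stable partition (strong bisimilarity classes):
  B0 = {m0, n0}
  B1 = {m1, n1}
  B2 = {m2, n2}
m0 ∈ B0, n0 ∈ B0 → same block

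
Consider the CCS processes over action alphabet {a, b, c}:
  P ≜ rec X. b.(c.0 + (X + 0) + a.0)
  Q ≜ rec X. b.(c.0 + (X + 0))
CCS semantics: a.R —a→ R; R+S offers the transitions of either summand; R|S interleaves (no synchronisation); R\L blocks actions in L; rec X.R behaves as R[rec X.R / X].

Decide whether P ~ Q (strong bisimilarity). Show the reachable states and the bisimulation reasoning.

LTS(P): 3 reachable states
  u0 = rec X. b.(c.0 + (X + 0) + a.0) ⊢ -b-> u1
  u1 = c.0 + ((rec X. b.(c.0 + (X + 0) + a.0)) + 0) + a.0 ⊢ -a-> u2, -b-> u1, -c-> u2
  u2 = 0 ⊢ deadlocked
LTS(Q): 3 reachable states
  v0 = rec X. b.(c.0 + (X + 0)) ⊢ -b-> v1
  v1 = c.0 + ((rec X. b.(c.0 + (X + 0))) + 0) ⊢ -b-> v1, -c-> v2
  v2 = 0 ⊢ deadlocked
Coarsest stable partition (strong bisimilarity classes):
  B0 = {u0}
  B1 = {u1}
  B2 = {u2, v2}
  B3 = {v0}
  B4 = {v1}
u0 ∈ B0, v0 ∈ B3 → different blocks

P ≁ Q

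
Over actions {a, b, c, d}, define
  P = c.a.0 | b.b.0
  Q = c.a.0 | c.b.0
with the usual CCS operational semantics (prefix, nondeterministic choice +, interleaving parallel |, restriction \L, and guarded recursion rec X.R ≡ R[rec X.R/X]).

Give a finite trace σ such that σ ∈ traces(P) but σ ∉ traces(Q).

b

P's transition system — 9 states:
  u0 = c.a.0 | b.b.0 → --b--▸ u1, --c--▸ u2
  u1 = c.a.0 | b.0 → --b--▸ u3, --c--▸ u4
  u2 = a.0 | b.b.0 → --a--▸ u5, --b--▸ u4
  u3 = c.a.0 | 0 → --c--▸ u6
  u4 = a.0 | b.0 → --a--▸ u7, --b--▸ u6
  u5 = 0 | b.b.0 → --b--▸ u7
  u6 = a.0 | 0 → --a--▸ u8
  u7 = 0 | b.0 → --b--▸ u8
  u8 = 0 | 0 → deadlocked
Q's transition system — 9 states:
  v0 = c.a.0 | c.b.0 → --c--▸ v1, --c--▸ v2
  v1 = a.0 | c.b.0 → --a--▸ v3, --c--▸ v4
  v2 = c.a.0 | b.0 → --b--▸ v5, --c--▸ v4
  v3 = 0 | c.b.0 → --c--▸ v6
  v4 = a.0 | b.0 → --a--▸ v6, --b--▸ v7
  v5 = c.a.0 | 0 → --c--▸ v7
  v6 = 0 | b.0 → --b--▸ v8
  v7 = a.0 | 0 → --a--▸ v8
  v8 = 0 | 0 → deadlocked
Run σ = ⟨b⟩ on P: start {u0}
  after b @ step 1: {u1}
  ✓ P
Run σ = ⟨b⟩ on Q: start {v0}
  after b @ step 1: no successor for Q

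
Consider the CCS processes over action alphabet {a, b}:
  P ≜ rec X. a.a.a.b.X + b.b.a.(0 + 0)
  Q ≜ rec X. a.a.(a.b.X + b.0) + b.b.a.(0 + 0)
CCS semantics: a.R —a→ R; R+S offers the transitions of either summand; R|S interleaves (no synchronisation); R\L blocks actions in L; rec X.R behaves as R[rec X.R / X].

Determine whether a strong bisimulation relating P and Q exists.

P's transition system — 7 states:
  u0 = rec X. a.a.a.b.X + b.b.a.(0 + 0) has moves ··a··> u1, ··b··> u2
  u1 = a.a.b.(rec X. a.a.a.b.X + b.b.a.(0 + 0)) has moves ··a··> u3
  u2 = b.a.(0 + 0) has moves ··b··> u4
  u3 = a.b.(rec X. a.a.a.b.X + b.b.a.(0 + 0)) has moves ··a··> u5
  u4 = a.(0 + 0) has moves ··a··> u6
  u5 = b.(rec X. a.a.a.b.X + b.b.a.(0 + 0)) has moves ··b··> u0
  u6 = 0 + 0 has moves ·
Q's transition system — 8 states:
  v0 = rec X. a.a.(a.b.X + b.0) + b.b.a.(0 + 0) has moves ··a··> v1, ··b··> v2
  v1 = a.(a.b.(rec X. a.a.(a.b.X + b.0) + b.b.a.(0 + 0)) + b.0) has moves ··a··> v3
  v2 = b.a.(0 + 0) has moves ··b··> v4
  v3 = a.b.(rec X. a.a.(a.b.X + b.0) + b.b.a.(0 + 0)) + b.0 has moves ··a··> v5, ··b··> v6
  v4 = a.(0 + 0) has moves ··a··> v7
  v5 = b.(rec X. a.a.(a.b.X + b.0) + b.b.a.(0 + 0)) has moves ··b··> v0
  v6 = 0 has moves ·
  v7 = 0 + 0 has moves ·
Bisimilarity quotient blocks:
  B0 = {u0}
  B1 = {u2, v2}
  B2 = {u4, v4}
  B3 = {u6, v6, v7}
  B4 = {u1}
  B5 = {u3}
  B6 = {u5}
  B7 = {v0}
  B8 = {v1}
  B9 = {v3}
  B10 = {v5}
u0 ∈ B0, v0 ∈ B7 → different blocks

not bisimilar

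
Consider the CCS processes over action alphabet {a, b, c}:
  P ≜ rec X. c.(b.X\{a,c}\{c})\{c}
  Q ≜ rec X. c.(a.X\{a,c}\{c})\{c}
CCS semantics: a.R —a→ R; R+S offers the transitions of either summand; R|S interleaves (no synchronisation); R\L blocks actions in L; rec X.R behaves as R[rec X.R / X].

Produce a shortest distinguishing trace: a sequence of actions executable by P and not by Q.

Reachable graph of P (3 states):
  p0 = rec X. c.(b.X\{a,c}\{c})\{c} has moves --c--▸ p1
  p1 = (b.(rec X. c.(b.X\{a,c}\{c})\{c})\{a,c}\{c})\{c} has moves --b--▸ p2
  p2 = (rec X. c.(b.X\{a,c}\{c})\{c})\{a,c}\{c}\{c} has moves ∅
Reachable graph of Q (3 states):
  q0 = rec X. c.(a.X\{a,c}\{c})\{c} has moves --c--▸ q1
  q1 = (a.(rec X. c.(a.X\{a,c}\{c})\{c})\{a,c}\{c})\{c} has moves --a--▸ q2
  q2 = (rec X. c.(a.X\{a,c}\{c})\{c})\{a,c}\{c}\{c} has moves ∅
Executing cb from P (initial set {p0}):
  [1] c ⇒ {p1}
  [2] b ⇒ {p2}
  ✓ P
Executing cb from Q (initial set {q0}):
  [1] c ⇒ {q1}
  [2] b ⇒ ∅  — Q cannot continue

cb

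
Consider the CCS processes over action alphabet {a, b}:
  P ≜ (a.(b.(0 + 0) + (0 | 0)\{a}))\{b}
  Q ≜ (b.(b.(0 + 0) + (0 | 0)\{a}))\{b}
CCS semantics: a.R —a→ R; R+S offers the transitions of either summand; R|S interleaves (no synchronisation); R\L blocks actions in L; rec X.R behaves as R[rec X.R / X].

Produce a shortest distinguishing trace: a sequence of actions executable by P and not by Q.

a

P's transition system — 2 states:
  s0 = (a.(b.(0 + 0) + (0 | 0)\{a}))\{b} :: ··a··> s1
  s1 = (b.(0 + 0) + (0 | 0)\{a})\{b} :: deadlocked
Q's transition system — 1 states:
  t0 = (b.(b.(0 + 0) + (0 | 0)\{a}))\{b} :: deadlocked
Executing a from P (initial set {s0}):
  [1] a ⇒ {s1}
  P completes σ.
Executing a from Q (initial set {t0}):
  [1] a ⇒ no successor for Q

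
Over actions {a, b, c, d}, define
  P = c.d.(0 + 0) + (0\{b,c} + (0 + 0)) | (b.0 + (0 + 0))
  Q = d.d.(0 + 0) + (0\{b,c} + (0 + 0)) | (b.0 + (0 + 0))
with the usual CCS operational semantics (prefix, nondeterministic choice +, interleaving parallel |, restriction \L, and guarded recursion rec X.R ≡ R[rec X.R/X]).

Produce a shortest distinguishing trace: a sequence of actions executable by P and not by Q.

c

Reachable graph of P (4 states):
  s0 = c.d.(0 + 0) + (0\{b,c} + (0 + 0)) | (b.0 + (0 + 0)) → ··b··> s1, ··c··> s2
  s1 = (0\{b,c} + (0 + 0)) | 0 → stopped
  s2 = d.(0 + 0) → ··d··> s3
  s3 = 0 + 0 → stopped
Reachable graph of Q (4 states):
  t0 = d.d.(0 + 0) + (0\{b,c} + (0 + 0)) | (b.0 + (0 + 0)) → ··b··> t1, ··d··> t2
  t1 = (0\{b,c} + (0 + 0)) | 0 → stopped
  t2 = d.(0 + 0) → ··d··> t3
  t3 = 0 + 0 → stopped
Executing c from P (initial set {s0}):
  step 1 (c): {s2}
  — P admits the full trace.
Executing c from Q (initial set {t0}):
  step 1 (c): ∅ (Q stuck)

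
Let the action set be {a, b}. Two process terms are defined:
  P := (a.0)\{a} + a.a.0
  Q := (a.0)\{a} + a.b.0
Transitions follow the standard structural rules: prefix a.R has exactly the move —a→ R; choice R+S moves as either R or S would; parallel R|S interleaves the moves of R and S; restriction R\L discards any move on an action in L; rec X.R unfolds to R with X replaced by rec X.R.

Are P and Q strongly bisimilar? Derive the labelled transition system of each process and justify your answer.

not bisimilar

LTS(P): 3 reachable states
  m0 = (a.0)\{a} + a.a.0 :: —a→ m1
  m1 = a.0 :: —a→ m2
  m2 = 0 :: stopped
LTS(Q): 3 reachable states
  n0 = (a.0)\{a} + a.b.0 :: —a→ n1
  n1 = b.0 :: —b→ n2
  n2 = 0 :: stopped
Partition-refinement fixed point:
  B0 = {m0}
  B1 = {m1}
  B2 = {m2, n2}
  B3 = {n0}
  B4 = {n1}
m0 ∈ B0, n0 ∈ B3 → different blocks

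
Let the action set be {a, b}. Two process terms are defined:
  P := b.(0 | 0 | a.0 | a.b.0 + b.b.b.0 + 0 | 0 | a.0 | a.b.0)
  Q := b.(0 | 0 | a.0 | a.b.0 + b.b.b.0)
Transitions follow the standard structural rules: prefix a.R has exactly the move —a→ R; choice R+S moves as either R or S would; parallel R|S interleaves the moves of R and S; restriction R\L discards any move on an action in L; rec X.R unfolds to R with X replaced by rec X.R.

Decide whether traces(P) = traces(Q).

LTS(P): 10 reachable states
  m0 = b.(0 | 0 | a.0 | a.b.0 + b.b.b.0 + 0 | 0 | a.0 | a.b.0) has moves =b=> m1
  m1 = 0 | 0 | a.0 | a.b.0 + b.b.b.0 + 0 | 0 | a.0 | a.b.0 has moves =a=> m2, =a=> m3, =b=> m4
  m2 = 0 | 0 | 0 | a.b.0 has moves =a=> m5
  m3 = 0 | 0 | a.0 | b.0 has moves =a=> m5, =b=> m6
  m4 = b.b.0 has moves =b=> m7
  m5 = 0 | 0 | 0 | b.0 has moves =b=> m8
  m6 = 0 | 0 | a.0 | 0 has moves =a=> m8
  m7 = b.0 has moves =b=> m9
  m8 = 0 | 0 | 0 | 0 has moves ·
  m9 = 0 has moves ·
LTS(Q): 10 reachable states
  n0 = b.(0 | 0 | a.0 | a.b.0 + b.b.b.0) has moves =b=> n1
  n1 = 0 | 0 | a.0 | a.b.0 + b.b.b.0 has moves =a=> n2, =a=> n3, =b=> n4
  n2 = 0 | 0 | 0 | a.b.0 has moves =a=> n5
  n3 = 0 | 0 | a.0 | b.0 has moves =a=> n5, =b=> n6
  n4 = b.b.0 has moves =b=> n7
  n5 = 0 | 0 | 0 | b.0 has moves =b=> n8
  n6 = 0 | 0 | a.0 | 0 has moves =a=> n8
  n7 = b.0 has moves =b=> n9
  n8 = 0 | 0 | 0 | 0 has moves ·
  n9 = 0 has moves ·
Partition-refinement fixed point:
  B0 = {m0, n0}
  B1 = {m1, n1}
  B2 = {m3, n3}
  B3 = {m5, m7, n5, n7}
  B4 = {m8, m9, n8, n9}
  B5 = {m6, n6}
  B6 = {m4, n4}
  B7 = {m2, n2}
m0 ∈ B0, n0 ∈ B0 → same block
Bisimilar ⇒ trace-equivalent.

trace-equivalent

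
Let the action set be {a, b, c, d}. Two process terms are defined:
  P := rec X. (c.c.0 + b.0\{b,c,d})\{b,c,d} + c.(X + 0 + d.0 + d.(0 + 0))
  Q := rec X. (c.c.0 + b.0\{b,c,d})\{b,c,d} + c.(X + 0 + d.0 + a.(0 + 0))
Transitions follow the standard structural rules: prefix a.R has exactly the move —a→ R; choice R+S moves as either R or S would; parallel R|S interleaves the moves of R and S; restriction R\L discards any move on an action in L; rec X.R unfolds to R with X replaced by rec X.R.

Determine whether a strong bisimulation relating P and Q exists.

not bisimilar

P's transition system — 4 states:
  u0 = rec X. (c.c.0 + b.0\{b,c,d})\{b,c,d} + c.(X + 0 + d.0 + d.(0 + 0)) → -c-> u1
  u1 = (rec X. (c.c.0 + b.0\{b,c,d})\{b,c,d} + c.(X + 0 + d.0 + d.(0 + 0))) + 0 + d.0 + d.(0 + 0) → -c-> u1, -d-> u2, -d-> u3
  u2 = 0 → ∅
  u3 = 0 + 0 → ∅
Q's transition system — 4 states:
  v0 = rec X. (c.c.0 + b.0\{b,c,d})\{b,c,d} + c.(X + 0 + d.0 + a.(0 + 0)) → -c-> v1
  v1 = (rec X. (c.c.0 + b.0\{b,c,d})\{b,c,d} + c.(X + 0 + d.0 + a.(0 + 0))) + 0 + d.0 + a.(0 + 0) → -a-> v2, -c-> v1, -d-> v3
  v2 = 0 + 0 → ∅
  v3 = 0 → ∅
Bisimilarity quotient blocks:
  B0 = {u0}
  B1 = {u1}
  B2 = {u2, u3, v2, v3}
  B3 = {v0}
  B4 = {v1}
u0 ∈ B0, v0 ∈ B3 → different blocks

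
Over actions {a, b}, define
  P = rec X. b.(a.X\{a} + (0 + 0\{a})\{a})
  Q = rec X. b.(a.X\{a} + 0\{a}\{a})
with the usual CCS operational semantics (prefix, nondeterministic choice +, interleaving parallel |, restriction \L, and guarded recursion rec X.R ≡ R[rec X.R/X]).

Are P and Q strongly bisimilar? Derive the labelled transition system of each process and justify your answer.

LTS(P): 4 reachable states
  u0 = rec X. b.(a.X\{a} + (0 + 0\{a})\{a}) | ··b··> u1
  u1 = a.(rec X. b.(a.X\{a} + (0 + 0\{a})\{a}))\{a} + (0 + 0\{a})\{a} | ··a··> u2
  u2 = (rec X. b.(a.X\{a} + (0 + 0\{a})\{a}))\{a} | ··b··> u3
  u3 = (a.(rec X. b.(a.X\{a} + (0 + 0\{a})\{a}))\{a} + (0 + 0\{a})\{a})\{a} | stopped
LTS(Q): 4 reachable states
  v0 = rec X. b.(a.X\{a} + 0\{a}\{a}) | ··b··> v1
  v1 = a.(rec X. b.(a.X\{a} + 0\{a}\{a}))\{a} + 0\{a}\{a} | ··a··> v2
  v2 = (rec X. b.(a.X\{a} + 0\{a}\{a}))\{a} | ··b··> v3
  v3 = (a.(rec X. b.(a.X\{a} + 0\{a}\{a}))\{a} + 0\{a}\{a})\{a} | stopped
Bisimilarity quotient blocks:
  B0 = {u0, v0}
  B1 = {u1, v1}
  B2 = {u2, v2}
  B3 = {u3, v3}
u0 ∈ B0, v0 ∈ B0 → same block

bisimilar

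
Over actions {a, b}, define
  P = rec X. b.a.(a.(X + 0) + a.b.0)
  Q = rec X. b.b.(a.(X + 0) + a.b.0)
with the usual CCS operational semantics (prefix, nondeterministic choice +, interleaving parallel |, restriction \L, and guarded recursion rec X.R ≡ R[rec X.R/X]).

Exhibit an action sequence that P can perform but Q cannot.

P's transition system — 6 states:
  m0 = rec X. b.a.(a.(X + 0) + a.b.0) → —b→ m1
  m1 = a.(a.((rec X. b.a.(a.(X + 0) + a.b.0)) + 0) + a.b.0) → —a→ m2
  m2 = a.((rec X. b.a.(a.(X + 0) + a.b.0)) + 0) + a.b.0 → —a→ m3, —a→ m4
  m3 = (rec X. b.a.(a.(X + 0) + a.b.0)) + 0 → —b→ m1
  m4 = b.0 → —b→ m5
  m5 = 0 → ∅
Q's transition system — 6 states:
  n0 = rec X. b.b.(a.(X + 0) + a.b.0) → —b→ n1
  n1 = b.(a.((rec X. b.b.(a.(X + 0) + a.b.0)) + 0) + a.b.0) → —b→ n2
  n2 = a.((rec X. b.b.(a.(X + 0) + a.b.0)) + 0) + a.b.0 → —a→ n3, —a→ n4
  n3 = (rec X. b.b.(a.(X + 0) + a.b.0)) + 0 → —b→ n1
  n4 = b.0 → —b→ n5
  n5 = 0 → ∅
Executing ba from P (initial set {m0}):
  after b @ step 1: {m1}
  after a @ step 2: {m2}
  P completes σ.
Executing ba from Q (initial set {n0}):
  after b @ step 1: {n1}
  after a @ step 2: no successor for Q

ba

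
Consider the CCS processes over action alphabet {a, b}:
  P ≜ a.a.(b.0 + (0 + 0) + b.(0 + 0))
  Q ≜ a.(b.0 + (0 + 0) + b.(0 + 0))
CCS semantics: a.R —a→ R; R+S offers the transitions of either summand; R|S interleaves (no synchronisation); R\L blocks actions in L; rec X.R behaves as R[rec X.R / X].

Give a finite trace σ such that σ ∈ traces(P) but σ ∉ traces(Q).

P's transition system — 5 states:
  s0 = a.a.(b.0 + (0 + 0) + b.(0 + 0)) | -a-> s1
  s1 = a.(b.0 + (0 + 0) + b.(0 + 0)) | -a-> s2
  s2 = b.0 + (0 + 0) + b.(0 + 0) | -b-> s3, -b-> s4
  s3 = 0 | stopped
  s4 = 0 + 0 | stopped
Q's transition system — 4 states:
  t0 = a.(b.0 + (0 + 0) + b.(0 + 0)) | -a-> t1
  t1 = b.0 + (0 + 0) + b.(0 + 0) | -b-> t2, -b-> t3
  t2 = 0 | stopped
  t3 = 0 + 0 | stopped
Executing aa from P (initial set {s0}):
  after a @ step 1: {s1}
  after a @ step 2: {s2}
  — P admits the full trace.
Executing aa from Q (initial set {t0}):
  after a @ step 1: {t1}
  after a @ step 2: ∅  — Q cannot continue

aa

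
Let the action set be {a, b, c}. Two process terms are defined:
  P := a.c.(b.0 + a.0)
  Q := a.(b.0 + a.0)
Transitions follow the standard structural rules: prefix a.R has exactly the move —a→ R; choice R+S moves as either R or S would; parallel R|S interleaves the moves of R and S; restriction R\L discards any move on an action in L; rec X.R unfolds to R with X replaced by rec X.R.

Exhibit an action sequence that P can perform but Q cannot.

Reachable graph of P (4 states):
  m0 = a.c.(b.0 + a.0) :: —a→ m1
  m1 = c.(b.0 + a.0) :: —c→ m2
  m2 = b.0 + a.0 :: —a→ m3, —b→ m3
  m3 = 0 :: deadlocked
Reachable graph of Q (3 states):
  n0 = a.(b.0 + a.0) :: —a→ n1
  n1 = b.0 + a.0 :: —a→ n2, —b→ n2
  n2 = 0 :: deadlocked
Run σ = ⟨ac⟩ on P: start {m0}
  after a @ step 1: {m1}
  after c @ step 2: {m2}
  ✓ P
Run σ = ⟨ac⟩ on Q: start {n0}
  after a @ step 1: {n1}
  after c @ step 2: ∅ (Q stuck)

ac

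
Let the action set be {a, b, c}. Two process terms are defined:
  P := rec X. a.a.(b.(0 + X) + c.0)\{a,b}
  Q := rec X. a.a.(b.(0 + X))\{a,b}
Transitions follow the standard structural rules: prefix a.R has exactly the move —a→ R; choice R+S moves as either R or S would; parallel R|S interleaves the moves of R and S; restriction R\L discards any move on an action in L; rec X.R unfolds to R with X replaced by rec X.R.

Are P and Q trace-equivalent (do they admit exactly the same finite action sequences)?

LTS(P): 4 reachable states
  u0 = rec X. a.a.(b.(0 + X) + c.0)\{a,b} ⊢ -a-> u1
  u1 = a.(b.(0 + (rec X. a.a.(b.(0 + X) + c.0)\{a,b})) + c.0)\{a,b} ⊢ -a-> u2
  u2 = (b.(0 + (rec X. a.a.(b.(0 + X) + c.0)\{a,b})) + c.0)\{a,b} ⊢ -c-> u3
  u3 = 0\{a,b} ⊢ deadlocked
LTS(Q): 3 reachable states
  v0 = rec X. a.a.(b.(0 + X))\{a,b} ⊢ -a-> v1
  v1 = a.(b.(0 + (rec X. a.a.(b.(0 + X))\{a,b})))\{a,b} ⊢ -a-> v2
  v2 = (b.(0 + (rec X. a.a.(b.(0 + X))\{a,b})))\{a,b} ⊢ deadlocked
Trace ⟨aac⟩ through P, begin at {u0}:
  after a @ step 1: {u1}
  after a @ step 2: {u2}
  after c @ step 3: {u3}
  ✓ P
Trace ⟨aac⟩ through Q, begin at {v0}:
  after a @ step 1: {v1}
  after a @ step 2: {v2}
  after c @ step 3: no successor for Q

NO — witness ⟨aac⟩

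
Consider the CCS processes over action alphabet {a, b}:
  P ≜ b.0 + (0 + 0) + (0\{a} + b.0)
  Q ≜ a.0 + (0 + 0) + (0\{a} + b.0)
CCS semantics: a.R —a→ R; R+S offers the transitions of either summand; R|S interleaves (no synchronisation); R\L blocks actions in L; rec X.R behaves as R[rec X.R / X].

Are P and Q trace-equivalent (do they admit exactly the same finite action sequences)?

LTS(P): 2 reachable states
  u0 = b.0 + (0 + 0) + (0\{a} + b.0) has moves =b=> u1
  u1 = 0 has moves stopped
LTS(Q): 2 reachable states
  v0 = a.0 + (0 + 0) + (0\{a} + b.0) has moves =a=> v1, =b=> v1
  v1 = 0 has moves stopped
Trace ⟨a⟩ through Q, begin at {v0}:
  step 1 (a): {v1}
  ✓ Q
Trace ⟨a⟩ through P, begin at {u0}:
  step 1 (a): ∅  — P cannot continue

traces(P) ≠ traces(Q) — witness ⟨a⟩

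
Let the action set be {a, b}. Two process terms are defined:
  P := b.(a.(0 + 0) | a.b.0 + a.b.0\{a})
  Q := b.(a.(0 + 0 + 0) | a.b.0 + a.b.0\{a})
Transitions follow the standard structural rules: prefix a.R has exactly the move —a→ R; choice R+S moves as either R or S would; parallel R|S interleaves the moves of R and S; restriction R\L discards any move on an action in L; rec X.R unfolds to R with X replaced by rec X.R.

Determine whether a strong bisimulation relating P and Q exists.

P's transition system — 9 states:
  s0 = b.(a.(0 + 0) | a.b.0 + a.b.0\{a}) → -b-> s1
  s1 = a.(0 + 0) | a.b.0 + a.b.0\{a} → -a-> s2, -a-> s3, -a-> s4
  s2 = (0 + 0) | a.b.0 → -a-> s5
  s3 = a.(0 + 0) | b.0 → -a-> s5, -b-> s6
  s4 = b.0\{a} → -b-> s7
  s5 = (0 + 0) | b.0 → -b-> s8
  s6 = a.(0 + 0) | 0 → -a-> s8
  s7 = 0\{a} → stopped
  s8 = (0 + 0) | 0 → stopped
Q's transition system — 9 states:
  t0 = b.(a.(0 + 0 + 0) | a.b.0 + a.b.0\{a}) → -b-> t1
  t1 = a.(0 + 0 + 0) | a.b.0 + a.b.0\{a} → -a-> t2, -a-> t3, -a-> t4
  t2 = (0 + 0 + 0) | a.b.0 → -a-> t5
  t3 = a.(0 + 0 + 0) | b.0 → -a-> t5, -b-> t6
  t4 = b.0\{a} → -b-> t7
  t5 = (0 + 0 + 0) | b.0 → -b-> t8
  t6 = a.(0 + 0 + 0) | 0 → -a-> t8
  t7 = 0\{a} → stopped
  t8 = (0 + 0 + 0) | 0 → stopped
Coarsest stable partition (strong bisimilarity classes):
  B0 = {s0, t0}
  B1 = {s1, t1}
  B2 = {s4, s5, t4, t5}
  B3 = {s7, s8, t7, t8}
  B4 = {s3, t3}
  B5 = {s6, t6}
  B6 = {s2, t2}
s0 ∈ B0, t0 ∈ B0 → same block

YES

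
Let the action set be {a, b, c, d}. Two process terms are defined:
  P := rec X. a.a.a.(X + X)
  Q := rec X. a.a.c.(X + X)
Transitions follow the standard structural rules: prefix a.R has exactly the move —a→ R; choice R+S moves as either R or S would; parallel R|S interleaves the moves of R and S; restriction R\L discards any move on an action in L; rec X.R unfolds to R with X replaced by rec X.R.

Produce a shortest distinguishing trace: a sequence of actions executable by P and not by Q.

aaa

P's transition system — 4 states:
  m0 = rec X. a.a.a.(X + X) ⊢ ··a··> m1
  m1 = a.a.((rec X. a.a.a.(X + X)) + (rec X. a.a.a.(X + X))) ⊢ ··a··> m2
  m2 = a.((rec X. a.a.a.(X + X)) + (rec X. a.a.a.(X + X))) ⊢ ··a··> m3
  m3 = (rec X. a.a.a.(X + X)) + (rec X. a.a.a.(X + X)) ⊢ ··a··> m1
Q's transition system — 4 states:
  n0 = rec X. a.a.c.(X + X) ⊢ ··a··> n1
  n1 = a.c.((rec X. a.a.c.(X + X)) + (rec X. a.a.c.(X + X))) ⊢ ··a··> n2
  n2 = c.((rec X. a.a.c.(X + X)) + (rec X. a.a.c.(X + X))) ⊢ ··c··> n3
  n3 = (rec X. a.a.c.(X + X)) + (rec X. a.a.c.(X + X)) ⊢ ··a··> n1
Executing aaa from P (initial set {m0}):
  [1] a ⇒ {m1}
  [2] a ⇒ {m2}
  [3] a ⇒ {m3}
  — P admits the full trace.
Executing aaa from Q (initial set {n0}):
  [1] a ⇒ {n1}
  [2] a ⇒ {n2}
  [3] a ⇒ no successor for Q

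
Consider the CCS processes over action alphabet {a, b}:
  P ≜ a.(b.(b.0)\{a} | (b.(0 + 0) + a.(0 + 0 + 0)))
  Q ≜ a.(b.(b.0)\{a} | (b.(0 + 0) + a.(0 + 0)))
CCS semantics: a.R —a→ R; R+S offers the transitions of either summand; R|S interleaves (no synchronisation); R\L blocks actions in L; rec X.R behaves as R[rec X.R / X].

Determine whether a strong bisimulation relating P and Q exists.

YES

LTS(P): 10 reachable states
  m0 = a.(b.(b.0)\{a} | (b.(0 + 0) + a.(0 + 0 + 0))) | -a-> m1
  m1 = b.(b.0)\{a} | (b.(0 + 0) + a.(0 + 0 + 0)) | -a-> m2, -b-> m3, -b-> m4
  m2 = b.(b.0)\{a} | (0 + 0 + 0) | -b-> m5
  m3 = (b.0)\{a} | (b.(0 + 0) + a.(0 + 0 + 0)) | -a-> m5, -b-> m6, -b-> m7
  m4 = b.(b.0)\{a} | (0 + 0) | -b-> m6
  m5 = (b.0)\{a} | (0 + 0 + 0) | -b-> m8
  m6 = (b.0)\{a} | (0 + 0) | -b-> m9
  m7 = 0\{a} | (b.(0 + 0) + a.(0 + 0 + 0)) | -a-> m8, -b-> m9
  m8 = 0\{a} | (0 + 0 + 0) | ∅
  m9 = 0\{a} | (0 + 0) | ∅
LTS(Q): 7 reachable states
  n0 = a.(b.(b.0)\{a} | (b.(0 + 0) + a.(0 + 0))) | -a-> n1
  n1 = b.(b.0)\{a} | (b.(0 + 0) + a.(0 + 0)) | -a-> n2, -b-> n2, -b-> n3
  n2 = b.(b.0)\{a} | (0 + 0) | -b-> n4
  n3 = (b.0)\{a} | (b.(0 + 0) + a.(0 + 0)) | -a-> n4, -b-> n4, -b-> n5
  n4 = (b.0)\{a} | (0 + 0) | -b-> n6
  n5 = 0\{a} | (b.(0 + 0) + a.(0 + 0)) | -a-> n6, -b-> n6
  n6 = 0\{a} | (0 + 0) | ∅
Coarsest stable partition (strong bisimilarity classes):
  B0 = {m0, n0}
  B1 = {m1, n1}
  B2 = {m2, m4, n2}
  B3 = {m5, m6, n4}
  B4 = {m8, m9, n6}
  B5 = {m3, n3}
  B6 = {m7, n5}
m0 ∈ B0, n0 ∈ B0 → same block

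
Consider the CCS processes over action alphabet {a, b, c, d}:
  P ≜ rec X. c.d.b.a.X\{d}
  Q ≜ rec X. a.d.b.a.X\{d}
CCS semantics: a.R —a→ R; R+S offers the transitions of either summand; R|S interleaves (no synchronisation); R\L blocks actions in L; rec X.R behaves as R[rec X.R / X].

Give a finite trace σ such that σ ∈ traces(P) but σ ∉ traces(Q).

P's transition system — 6 states:
  s0 = rec X. c.d.b.a.X\{d} :: —c→ s1
  s1 = d.b.a.(rec X. c.d.b.a.X\{d})\{d} :: —d→ s2
  s2 = b.a.(rec X. c.d.b.a.X\{d})\{d} :: —b→ s3
  s3 = a.(rec X. c.d.b.a.X\{d})\{d} :: —a→ s4
  s4 = (rec X. c.d.b.a.X\{d})\{d} :: —c→ s5
  s5 = (d.b.a.(rec X. c.d.b.a.X\{d})\{d})\{d} :: stopped
Q's transition system — 6 states:
  t0 = rec X. a.d.b.a.X\{d} :: —a→ t1
  t1 = d.b.a.(rec X. a.d.b.a.X\{d})\{d} :: —d→ t2
  t2 = b.a.(rec X. a.d.b.a.X\{d})\{d} :: —b→ t3
  t3 = a.(rec X. a.d.b.a.X\{d})\{d} :: —a→ t4
  t4 = (rec X. a.d.b.a.X\{d})\{d} :: —a→ t5
  t5 = (d.b.a.(rec X. a.d.b.a.X\{d})\{d})\{d} :: stopped
Run σ = ⟨c⟩ on P: start {s0}
  after c @ step 1: {s1}
  ✓ P
Run σ = ⟨c⟩ on Q: start {t0}
  after c @ step 1: ∅  — Q cannot continue

c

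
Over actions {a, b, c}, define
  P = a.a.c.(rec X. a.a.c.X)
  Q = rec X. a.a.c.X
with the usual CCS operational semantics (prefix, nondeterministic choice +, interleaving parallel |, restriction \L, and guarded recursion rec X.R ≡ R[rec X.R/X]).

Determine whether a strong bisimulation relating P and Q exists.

LTS(P): 4 reachable states
  s0 = a.a.c.(rec X. a.a.c.X) has moves --a--▸ s1
  s1 = a.c.(rec X. a.a.c.X) has moves --a--▸ s2
  s2 = c.(rec X. a.a.c.X) has moves --c--▸ s3
  s3 = rec X. a.a.c.X has moves --a--▸ s1
LTS(Q): 3 reachable states
  t0 = rec X. a.a.c.X has moves --a--▸ t1
  t1 = a.c.(rec X. a.a.c.X) has moves --a--▸ t2
  t2 = c.(rec X. a.a.c.X) has moves --c--▸ t0
Partition-refinement fixed point:
  B0 = {s0, s3, t0}
  B1 = {s1, t1}
  B2 = {s2, t2}
s0 ∈ B0, t0 ∈ B0 → same block

YES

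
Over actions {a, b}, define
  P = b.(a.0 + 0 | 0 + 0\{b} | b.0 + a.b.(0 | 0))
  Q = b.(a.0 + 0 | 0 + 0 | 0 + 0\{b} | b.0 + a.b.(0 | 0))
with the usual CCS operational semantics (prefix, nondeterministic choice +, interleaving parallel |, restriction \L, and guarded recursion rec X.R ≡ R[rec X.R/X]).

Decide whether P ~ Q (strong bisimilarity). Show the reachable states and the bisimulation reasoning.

P's transition system — 6 states:
  m0 = b.(a.0 + 0 | 0 + 0\{b} | b.0 + a.b.(0 | 0)) → --b--▸ m1
  m1 = a.0 + 0 | 0 + 0\{b} | b.0 + a.b.(0 | 0) → --a--▸ m2, --a--▸ m3, --b--▸ m4
  m2 = 0 → stopped
  m3 = b.(0 | 0) → --b--▸ m5
  m4 = 0\{b} | 0 → stopped
  m5 = 0 | 0 → stopped
Q's transition system — 6 states:
  n0 = b.(a.0 + 0 | 0 + 0 | 0 + 0\{b} | b.0 + a.b.(0 | 0)) → --b--▸ n1
  n1 = a.0 + 0 | 0 + 0 | 0 + 0\{b} | b.0 + a.b.(0 | 0) → --a--▸ n2, --a--▸ n3, --b--▸ n4
  n2 = 0 → stopped
  n3 = b.(0 | 0) → --b--▸ n5
  n4 = 0\{b} | 0 → stopped
  n5 = 0 | 0 → stopped
Bisimilarity quotient blocks:
  B0 = {m0, n0}
  B1 = {m1, n1}
  B2 = {m2, m4, m5, n2, n4, n5}
  B3 = {m3, n3}
m0 ∈ B0, n0 ∈ B0 → same block

bisimilar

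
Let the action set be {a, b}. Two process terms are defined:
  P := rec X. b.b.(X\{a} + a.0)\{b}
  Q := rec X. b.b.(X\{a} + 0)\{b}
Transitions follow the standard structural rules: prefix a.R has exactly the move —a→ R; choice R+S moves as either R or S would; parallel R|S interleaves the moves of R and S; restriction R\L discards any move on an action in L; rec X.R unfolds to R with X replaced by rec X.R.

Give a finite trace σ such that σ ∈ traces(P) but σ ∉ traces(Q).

P's transition system — 4 states:
  m0 = rec X. b.b.(X\{a} + a.0)\{b} :: --b--▸ m1
  m1 = b.((rec X. b.b.(X\{a} + a.0)\{b})\{a} + a.0)\{b} :: --b--▸ m2
  m2 = ((rec X. b.b.(X\{a} + a.0)\{b})\{a} + a.0)\{b} :: --a--▸ m3
  m3 = 0\{b} :: (no moves)
Q's transition system — 3 states:
  n0 = rec X. b.b.(X\{a} + 0)\{b} :: --b--▸ n1
  n1 = b.((rec X. b.b.(X\{a} + 0)\{b})\{a} + 0)\{b} :: --b--▸ n2
  n2 = ((rec X. b.b.(X\{a} + 0)\{b})\{a} + 0)\{b} :: (no moves)
Executing bba from P (initial set {m0}):
  [1] b ⇒ {m1}
  [2] b ⇒ {m2}
  [3] a ⇒ {m3}
  ✓ P
Executing bba from Q (initial set {n0}):
  [1] b ⇒ {n1}
  [2] b ⇒ {n2}
  [3] a ⇒ ∅ (Q stuck)

bba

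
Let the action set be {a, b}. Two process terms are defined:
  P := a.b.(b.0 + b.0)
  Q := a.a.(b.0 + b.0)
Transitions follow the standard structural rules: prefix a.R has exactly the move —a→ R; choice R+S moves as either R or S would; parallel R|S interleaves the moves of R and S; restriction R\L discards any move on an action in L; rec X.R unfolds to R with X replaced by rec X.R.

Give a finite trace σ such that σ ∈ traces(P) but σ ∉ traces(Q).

P's transition system — 4 states:
  s0 = a.b.(b.0 + b.0) → ··a··> s1
  s1 = b.(b.0 + b.0) → ··b··> s2
  s2 = b.0 + b.0 → ··b··> s3
  s3 = 0 → stopped
Q's transition system — 4 states:
  t0 = a.a.(b.0 + b.0) → ··a··> t1
  t1 = a.(b.0 + b.0) → ··a··> t2
  t2 = b.0 + b.0 → ··b··> t3
  t3 = 0 → stopped
Trace ⟨ab⟩ through P, begin at {s0}:
  [1] a ⇒ {s1}
  [2] b ⇒ {s2}
  ✓ P
Trace ⟨ab⟩ through Q, begin at {t0}:
  [1] a ⇒ {t1}
  [2] b ⇒ ∅ (Q stuck)

ab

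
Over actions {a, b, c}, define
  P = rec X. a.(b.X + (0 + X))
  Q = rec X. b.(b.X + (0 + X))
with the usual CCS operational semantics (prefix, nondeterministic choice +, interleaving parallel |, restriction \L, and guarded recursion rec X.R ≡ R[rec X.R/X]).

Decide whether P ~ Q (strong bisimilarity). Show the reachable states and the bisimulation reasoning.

not bisimilar

P's transition system — 2 states:
  p0 = rec X. a.(b.X + (0 + X)) | ··a··> p1
  p1 = b.(rec X. a.(b.X + (0 + X))) + (0 + (rec X. a.(b.X + (0 + X)))) | ··a··> p1, ··b··> p0
Q's transition system — 2 states:
  q0 = rec X. b.(b.X + (0 + X)) | ··b··> q1
  q1 = b.(rec X. b.(b.X + (0 + X))) + (0 + (rec X. b.(b.X + (0 + X)))) | ··b··> q0, ··b··> q1
Coarsest stable partition (strong bisimilarity classes):
  B0 = {p0}
  B1 = {p1}
  B2 = {q0, q1}
p0 ∈ B0, q0 ∈ B2 → different blocks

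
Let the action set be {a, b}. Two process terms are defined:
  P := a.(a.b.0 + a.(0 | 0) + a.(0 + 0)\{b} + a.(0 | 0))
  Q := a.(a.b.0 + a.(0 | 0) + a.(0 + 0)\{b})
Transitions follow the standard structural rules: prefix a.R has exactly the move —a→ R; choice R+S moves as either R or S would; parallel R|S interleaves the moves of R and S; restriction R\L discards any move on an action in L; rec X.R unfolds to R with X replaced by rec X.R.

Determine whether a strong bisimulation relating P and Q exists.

Reachable graph of P (6 states):
  s0 = a.(a.b.0 + a.(0 | 0) + a.(0 + 0)\{b} + a.(0 | 0)) | -a-> s1
  s1 = a.b.0 + a.(0 | 0) + a.(0 + 0)\{b} + a.(0 | 0) | -a-> s2, -a-> s3, -a-> s4
  s2 = (0 + 0)\{b} | (no moves)
  s3 = 0 | 0 | (no moves)
  s4 = b.0 | -b-> s5
  s5 = 0 | (no moves)
Reachable graph of Q (6 states):
  t0 = a.(a.b.0 + a.(0 | 0) + a.(0 + 0)\{b}) | -a-> t1
  t1 = a.b.0 + a.(0 | 0) + a.(0 + 0)\{b} | -a-> t2, -a-> t3, -a-> t4
  t2 = (0 + 0)\{b} | (no moves)
  t3 = 0 | 0 | (no moves)
  t4 = b.0 | -b-> t5
  t5 = 0 | (no moves)
Bisimilarity quotient blocks:
  B0 = {s0, t0}
  B1 = {s1, t1}
  B2 = {s2, s3, s5, t2, t3, t5}
  B3 = {s4, t4}
s0 ∈ B0, t0 ∈ B0 → same block

bisimilar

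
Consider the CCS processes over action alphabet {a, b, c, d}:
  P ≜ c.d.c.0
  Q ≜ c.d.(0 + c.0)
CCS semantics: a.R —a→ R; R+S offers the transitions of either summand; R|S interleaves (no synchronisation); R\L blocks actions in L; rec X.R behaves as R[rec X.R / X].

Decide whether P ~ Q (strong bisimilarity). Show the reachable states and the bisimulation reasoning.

LTS(P): 4 reachable states
  m0 = c.d.c.0 has moves ··c··> m1
  m1 = d.c.0 has moves ··d··> m2
  m2 = c.0 has moves ··c··> m3
  m3 = 0 has moves ·
LTS(Q): 4 reachable states
  n0 = c.d.(0 + c.0) has moves ··c··> n1
  n1 = d.(0 + c.0) has moves ··d··> n2
  n2 = 0 + c.0 has moves ··c··> n3
  n3 = 0 has moves ·
Bisimilarity quotient blocks:
  B0 = {m0, n0}
  B1 = {m1, n1}
  B2 = {m2, n2}
  B3 = {m3, n3}
m0 ∈ B0, n0 ∈ B0 → same block

YES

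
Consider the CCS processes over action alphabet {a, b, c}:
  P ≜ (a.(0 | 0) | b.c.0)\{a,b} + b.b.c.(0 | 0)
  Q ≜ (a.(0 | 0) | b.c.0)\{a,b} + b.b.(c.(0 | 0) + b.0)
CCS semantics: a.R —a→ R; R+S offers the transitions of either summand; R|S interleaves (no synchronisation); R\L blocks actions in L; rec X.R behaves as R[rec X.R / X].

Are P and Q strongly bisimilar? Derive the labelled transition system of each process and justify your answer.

NO

Reachable graph of P (4 states):
  u0 = (a.(0 | 0) | b.c.0)\{a,b} + b.b.c.(0 | 0) ⊢ -b-> u1
  u1 = b.c.(0 | 0) ⊢ -b-> u2
  u2 = c.(0 | 0) ⊢ -c-> u3
  u3 = 0 | 0 ⊢ (no moves)
Reachable graph of Q (5 states):
  v0 = (a.(0 | 0) | b.c.0)\{a,b} + b.b.(c.(0 | 0) + b.0) ⊢ -b-> v1
  v1 = b.(c.(0 | 0) + b.0) ⊢ -b-> v2
  v2 = c.(0 | 0) + b.0 ⊢ -b-> v3, -c-> v4
  v3 = 0 ⊢ (no moves)
  v4 = 0 | 0 ⊢ (no moves)
Bisimilarity quotient blocks:
  B0 = {u0}
  B1 = {u1}
  B2 = {u2}
  B3 = {u3, v3, v4}
  B4 = {v0}
  B5 = {v1}
  B6 = {v2}
u0 ∈ B0, v0 ∈ B4 → different blocks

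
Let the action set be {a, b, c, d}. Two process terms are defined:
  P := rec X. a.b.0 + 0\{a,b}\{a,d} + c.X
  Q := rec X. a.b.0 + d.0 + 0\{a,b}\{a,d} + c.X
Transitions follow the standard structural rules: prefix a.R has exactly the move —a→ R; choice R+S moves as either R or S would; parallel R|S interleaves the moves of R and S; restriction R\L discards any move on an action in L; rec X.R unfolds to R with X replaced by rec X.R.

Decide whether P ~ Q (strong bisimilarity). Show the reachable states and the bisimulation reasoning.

LTS(P): 3 reachable states
  s0 = rec X. a.b.0 + 0\{a,b}\{a,d} + c.X | ··a··> s1, ··c··> s0
  s1 = b.0 | ··b··> s2
  s2 = 0 | deadlocked
LTS(Q): 3 reachable states
  t0 = rec X. a.b.0 + d.0 + 0\{a,b}\{a,d} + c.X | ··a··> t1, ··c··> t0, ··d··> t2
  t1 = b.0 | ··b··> t2
  t2 = 0 | deadlocked
Partition-refinement fixed point:
  B0 = {s0}
  B1 = {s1, t1}
  B2 = {s2, t2}
  B3 = {t0}
s0 ∈ B0, t0 ∈ B3 → different blocks

P ≁ Q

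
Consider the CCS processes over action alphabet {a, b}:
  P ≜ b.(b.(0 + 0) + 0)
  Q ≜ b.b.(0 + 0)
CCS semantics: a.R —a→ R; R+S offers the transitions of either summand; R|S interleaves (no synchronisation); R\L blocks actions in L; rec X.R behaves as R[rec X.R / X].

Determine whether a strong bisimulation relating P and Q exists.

YES

P's transition system — 3 states:
  m0 = b.(b.(0 + 0) + 0) has moves --b--▸ m1
  m1 = b.(0 + 0) + 0 has moves --b--▸ m2
  m2 = 0 + 0 has moves (no moves)
Q's transition system — 3 states:
  n0 = b.b.(0 + 0) has moves --b--▸ n1
  n1 = b.(0 + 0) has moves --b--▸ n2
  n2 = 0 + 0 has moves (no moves)
Partition-refinement fixed point:
  B0 = {m0, n0}
  B1 = {m1, n1}
  B2 = {m2, n2}
m0 ∈ B0, n0 ∈ B0 → same block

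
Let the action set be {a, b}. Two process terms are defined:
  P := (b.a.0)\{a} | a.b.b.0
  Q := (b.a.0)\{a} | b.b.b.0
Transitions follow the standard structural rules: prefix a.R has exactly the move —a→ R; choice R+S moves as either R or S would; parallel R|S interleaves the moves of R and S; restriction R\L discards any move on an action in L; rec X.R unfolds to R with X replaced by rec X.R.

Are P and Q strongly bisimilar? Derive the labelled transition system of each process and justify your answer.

P ≁ Q

Reachable graph of P (8 states):
  p0 = (b.a.0)\{a} | a.b.b.0 has moves --a--▸ p1, --b--▸ p2
  p1 = (b.a.0)\{a} | b.b.0 has moves --b--▸ p3, --b--▸ p4
  p2 = (a.0)\{a} | a.b.b.0 has moves --a--▸ p3
  p3 = (a.0)\{a} | b.b.0 has moves --b--▸ p5
  p4 = (b.a.0)\{a} | b.0 has moves --b--▸ p5, --b--▸ p6
  p5 = (a.0)\{a} | b.0 has moves --b--▸ p7
  p6 = (b.a.0)\{a} | 0 has moves --b--▸ p7
  p7 = (a.0)\{a} | 0 has moves ∅
Reachable graph of Q (8 states):
  q0 = (b.a.0)\{a} | b.b.b.0 has moves --b--▸ q1, --b--▸ q2
  q1 = (a.0)\{a} | b.b.b.0 has moves --b--▸ q3
  q2 = (b.a.0)\{a} | b.b.0 has moves --b--▸ q3, --b--▸ q4
  q3 = (a.0)\{a} | b.b.0 has moves --b--▸ q5
  q4 = (b.a.0)\{a} | b.0 has moves --b--▸ q5, --b--▸ q6
  q5 = (a.0)\{a} | b.0 has moves --b--▸ q7
  q6 = (b.a.0)\{a} | 0 has moves --b--▸ q7
  q7 = (a.0)\{a} | 0 has moves ∅
Partition-refinement fixed point:
  B0 = {p0}
  B1 = {p2}
  B2 = {p3, p4, q3, q4}
  B3 = {p5, p6, q5, q6}
  B4 = {p7, q7}
  B5 = {p1, q1, q2}
  B6 = {q0}
p0 ∈ B0, q0 ∈ B6 → different blocks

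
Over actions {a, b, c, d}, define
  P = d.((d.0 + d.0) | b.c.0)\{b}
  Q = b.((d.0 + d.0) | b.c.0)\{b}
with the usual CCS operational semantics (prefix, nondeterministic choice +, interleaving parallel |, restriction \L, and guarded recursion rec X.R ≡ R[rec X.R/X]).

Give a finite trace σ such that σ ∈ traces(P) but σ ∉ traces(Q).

Reachable graph of P (3 states):
  s0 = d.((d.0 + d.0) | b.c.0)\{b} → -d-> s1
  s1 = ((d.0 + d.0) | b.c.0)\{b} → -d-> s2
  s2 = (0 | b.c.0)\{b} → stopped
Reachable graph of Q (3 states):
  t0 = b.((d.0 + d.0) | b.c.0)\{b} → -b-> t1
  t1 = ((d.0 + d.0) | b.c.0)\{b} → -d-> t2
  t2 = (0 | b.c.0)\{b} → stopped
Run σ = ⟨d⟩ on P: start {s0}
  step 1 (d): {s1}
  P completes σ.
Run σ = ⟨d⟩ on Q: start {t0}
  step 1 (d): ∅  — Q cannot continue

d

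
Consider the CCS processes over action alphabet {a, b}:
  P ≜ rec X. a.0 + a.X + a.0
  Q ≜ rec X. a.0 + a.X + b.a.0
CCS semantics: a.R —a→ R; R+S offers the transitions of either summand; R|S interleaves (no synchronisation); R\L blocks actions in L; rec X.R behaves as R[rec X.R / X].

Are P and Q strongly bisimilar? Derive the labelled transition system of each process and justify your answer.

NO

P's transition system — 2 states:
  p0 = rec X. a.0 + a.X + a.0 :: --a--▸ p0, --a--▸ p1
  p1 = 0 :: ∅
Q's transition system — 3 states:
  q0 = rec X. a.0 + a.X + b.a.0 :: --a--▸ q0, --a--▸ q1, --b--▸ q2
  q1 = 0 :: ∅
  q2 = a.0 :: --a--▸ q1
Partition-refinement fixed point:
  B0 = {p0}
  B1 = {p1, q1}
  B2 = {q0}
  B3 = {q2}
p0 ∈ B0, q0 ∈ B2 → different blocks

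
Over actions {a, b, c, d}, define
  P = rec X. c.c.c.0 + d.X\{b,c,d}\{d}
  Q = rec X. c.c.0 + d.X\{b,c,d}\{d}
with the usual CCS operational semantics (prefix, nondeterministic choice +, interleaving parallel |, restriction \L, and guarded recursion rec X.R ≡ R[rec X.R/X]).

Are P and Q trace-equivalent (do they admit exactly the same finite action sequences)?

Reachable graph of P (5 states):
  m0 = rec X. c.c.c.0 + d.X\{b,c,d}\{d} :: =c=> m1, =d=> m2
  m1 = c.c.0 :: =c=> m3
  m2 = (rec X. c.c.c.0 + d.X\{b,c,d}\{d})\{b,c,d}\{d} :: ∅
  m3 = c.0 :: =c=> m4
  m4 = 0 :: ∅
Reachable graph of Q (4 states):
  n0 = rec X. c.c.0 + d.X\{b,c,d}\{d} :: =c=> n1, =d=> n2
  n1 = c.0 :: =c=> n3
  n2 = (rec X. c.c.0 + d.X\{b,c,d}\{d})\{b,c,d}\{d} :: ∅
  n3 = 0 :: ∅
Run σ = ⟨ccc⟩ on P: start {m0}
  step 1 (c): {m1}
  step 2 (c): {m3}
  step 3 (c): {m4}
  P completes σ.
Run σ = ⟨ccc⟩ on Q: start {n0}
  step 1 (c): {n1}
  step 2 (c): {n3}
  step 3 (c): ∅  — Q cannot continue

trace-distinct — witness ⟨ccc⟩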